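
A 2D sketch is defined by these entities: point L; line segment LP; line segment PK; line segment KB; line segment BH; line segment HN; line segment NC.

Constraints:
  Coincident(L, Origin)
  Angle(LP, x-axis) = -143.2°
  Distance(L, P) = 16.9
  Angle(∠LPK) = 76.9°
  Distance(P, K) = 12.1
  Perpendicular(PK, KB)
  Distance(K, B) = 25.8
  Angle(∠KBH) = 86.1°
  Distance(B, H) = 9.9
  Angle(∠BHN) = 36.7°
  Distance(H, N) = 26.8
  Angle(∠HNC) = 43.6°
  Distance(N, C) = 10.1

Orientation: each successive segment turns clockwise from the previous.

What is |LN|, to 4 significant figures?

21.72

L is at the origin; LP runs at -143.2° with length 16.9, so P = (-13.53, -10.12). ∠LPK = 76.9° gives PK at 113.7° from the x-axis; with |PK| = 12.1, K = (-18.40, 0.9560). PK ⟂ KB, so KB runs at 23.70°; with |KB| = 25.8, B = (5.228, 11.33). ∠KBH = 86.1° gives BH at -70.20° from the x-axis; with |BH| = 9.9, H = (8.582, 2.012). ∠BHN = 36.7° gives HN at 146.5° from the x-axis; with |HN| = 26.8, N = (-13.77, 16.80). Then |LN| = |N − L| = 21.72.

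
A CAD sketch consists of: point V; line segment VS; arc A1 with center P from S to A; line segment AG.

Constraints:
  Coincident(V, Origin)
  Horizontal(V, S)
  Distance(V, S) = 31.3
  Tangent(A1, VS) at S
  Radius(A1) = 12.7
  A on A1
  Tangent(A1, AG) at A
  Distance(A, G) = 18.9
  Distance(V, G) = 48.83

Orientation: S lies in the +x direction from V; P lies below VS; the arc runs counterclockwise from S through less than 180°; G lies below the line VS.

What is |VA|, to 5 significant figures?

29.994

Checks: ∠(PS, SV) = 90.00° ✓; |PS| = 12.70 ✓; |PA| = 12.70 ✓; ∠(PA, AG) = 90.00° ✓; |AG| = 18.90 ✓; |VG| = 48.83 ✓.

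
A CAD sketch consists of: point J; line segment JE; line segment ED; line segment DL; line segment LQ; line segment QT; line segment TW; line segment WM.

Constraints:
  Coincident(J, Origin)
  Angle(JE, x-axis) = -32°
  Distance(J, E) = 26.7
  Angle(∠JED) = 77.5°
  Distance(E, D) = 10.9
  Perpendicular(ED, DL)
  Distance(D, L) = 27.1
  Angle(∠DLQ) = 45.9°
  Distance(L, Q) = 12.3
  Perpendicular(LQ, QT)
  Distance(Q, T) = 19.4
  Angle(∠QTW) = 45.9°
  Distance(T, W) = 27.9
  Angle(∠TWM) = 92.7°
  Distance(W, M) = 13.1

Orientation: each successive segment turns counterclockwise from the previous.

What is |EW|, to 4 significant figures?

36.42

J is at the origin; JE runs at -32.0° with length 26.7, so E = (22.64, -14.15). ∠JED = 77.5° gives ED at 70.50° from the x-axis; with |ED| = 10.9, D = (26.28, -3.874). ED is perpendicular to DL, so DL runs at 160.5°; with |DL| = 27.1, L = (0.7358, 5.172). ∠DLQ = 45.9° gives LQ at -65.40° from the x-axis; with |LQ| = 12.3, Q = (5.856, -6.011). The perpendicularity gives QT at right angles to LQ, so QT runs at 24.60°; with |QT| = 19.4, T = (23.50, 2.064). ∠QTW = 45.9° gives TW at 158.7° from the x-axis; with |TW| = 27.9, W = (-2.499, 12.20). Then |EW| = |W − E| = 36.42.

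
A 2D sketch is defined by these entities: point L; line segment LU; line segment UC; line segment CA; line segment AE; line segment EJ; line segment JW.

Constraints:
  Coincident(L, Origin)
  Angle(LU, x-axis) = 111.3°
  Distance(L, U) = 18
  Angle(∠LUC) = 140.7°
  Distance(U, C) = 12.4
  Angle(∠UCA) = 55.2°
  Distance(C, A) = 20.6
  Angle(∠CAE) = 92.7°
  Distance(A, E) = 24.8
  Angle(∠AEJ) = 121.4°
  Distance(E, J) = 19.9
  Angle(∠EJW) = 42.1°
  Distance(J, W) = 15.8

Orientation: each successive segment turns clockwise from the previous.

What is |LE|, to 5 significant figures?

10.008

∠UCA = 55.2° gives CA at -52.800° from the x-axis; with |CA| = 20.6, A = (9.7480, 12.155). ∠CAE = 92.7° gives AE at -140.10° from the x-axis; with |AE| = 24.8, E = (-9.2777, -3.7529). Then |LE| = |E − L| = 10.008.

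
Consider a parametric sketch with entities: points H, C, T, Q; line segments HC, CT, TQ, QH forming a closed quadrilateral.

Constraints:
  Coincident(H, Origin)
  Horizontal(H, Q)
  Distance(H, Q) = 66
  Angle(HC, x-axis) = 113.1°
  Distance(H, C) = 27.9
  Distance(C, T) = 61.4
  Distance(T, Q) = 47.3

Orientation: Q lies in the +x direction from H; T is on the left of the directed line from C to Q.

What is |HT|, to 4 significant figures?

64.70

Checks: |CT| = 61.40 ✓; |TQ| = 47.30 ✓.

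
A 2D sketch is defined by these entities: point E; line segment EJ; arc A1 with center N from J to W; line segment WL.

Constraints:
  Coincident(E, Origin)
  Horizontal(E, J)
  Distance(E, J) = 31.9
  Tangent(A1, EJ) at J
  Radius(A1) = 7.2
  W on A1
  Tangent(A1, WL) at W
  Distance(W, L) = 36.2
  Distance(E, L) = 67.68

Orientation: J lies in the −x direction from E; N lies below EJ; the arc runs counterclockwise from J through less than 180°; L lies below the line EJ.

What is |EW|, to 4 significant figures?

37.60

E is at the origin; EJ is horizontal with |EJ| = 31.9 and J on the −x side, so J = (-31.90, 0.000). Since A1 is tangent to EJ there, NJ ⟂ EJ, so N = J + (0, -7.2) = (-31.90, -7.200). Since NW ⟂ WL (tangency), |NL| = √(7.2² + 36.2²) = 36.91 regardless of where W sits on A1. So L lies on both circle(E, 67.68) and circle(N, 36.91); the below-EJ intersection is L = (-60.25, -30.84). W is the foot of the tangent from L: W = (-37.50, -2.676).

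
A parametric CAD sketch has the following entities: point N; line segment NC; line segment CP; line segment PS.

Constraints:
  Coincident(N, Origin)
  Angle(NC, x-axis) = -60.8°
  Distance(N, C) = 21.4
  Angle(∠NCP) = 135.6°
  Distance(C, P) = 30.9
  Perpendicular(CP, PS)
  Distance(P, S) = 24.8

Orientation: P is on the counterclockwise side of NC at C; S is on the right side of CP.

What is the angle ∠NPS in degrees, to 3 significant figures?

108°

∠NCP = 135.6°, so CP runs at -60.8° + (180° − 135.6°) = -16.4° from the x-axis; with |CP| = 30.9, P = C + 30.9·(cos -16.4°, sin -16.4°) = (40.1, -27.4). The perpendicularity gives PS at right angles to CP; with |PS| = 24.8 on the right of CP, S = P + 24.8·(-0.282, -0.959) = (33.1, -51.2). Then cos ∠NPS = PN·PS / (|PN||PS|), giving 108°.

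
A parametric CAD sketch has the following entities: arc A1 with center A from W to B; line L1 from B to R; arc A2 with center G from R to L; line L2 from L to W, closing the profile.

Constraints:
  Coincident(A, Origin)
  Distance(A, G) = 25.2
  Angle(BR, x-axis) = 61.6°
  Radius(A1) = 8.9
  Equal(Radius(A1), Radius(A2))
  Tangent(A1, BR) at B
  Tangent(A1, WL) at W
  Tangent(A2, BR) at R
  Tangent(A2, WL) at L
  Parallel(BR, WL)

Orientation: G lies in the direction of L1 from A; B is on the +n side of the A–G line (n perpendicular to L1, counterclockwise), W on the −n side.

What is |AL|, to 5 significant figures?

26.725

The slot axis is L1's direction at 61.6°, so u = (cos 61.6°, sin 61.6°) = (0.47562, 0.87965) and n = (−sin 61.6°, cos 61.6°) = (-0.87965, 0.47562). A is at the origin and G lies 25.2 along u from A, so G = 25.2·u = (11.986, 22.167). Tangency of A1 to both parallel lines with radius 8.9 puts B and W at A ± 8.9·n: B = (-7.8289, 4.2331), W = (7.8289, -4.2331). Equal radii place R and L the same way about G: R = G + 8.9·n = (4.1569, 26.400), L = G − 8.9·n = (19.815, 17.934). Then |AL| = |L − A| = 26.725.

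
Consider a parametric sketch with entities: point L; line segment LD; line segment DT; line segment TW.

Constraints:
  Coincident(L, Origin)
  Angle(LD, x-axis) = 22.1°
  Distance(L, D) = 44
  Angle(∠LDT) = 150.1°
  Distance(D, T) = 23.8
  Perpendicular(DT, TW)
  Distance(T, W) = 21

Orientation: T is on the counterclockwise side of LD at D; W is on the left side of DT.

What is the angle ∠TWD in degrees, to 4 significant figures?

48.58°

L is at the origin; LD runs at 22.1° with length 44.0, so D = 44.0·(cos 22.1°, sin 22.1°) = (40.77, 16.55). ∠LDT = 150.1°, so DT runs at 22.1° + (180° − 150.1°) = 52.00° from the x-axis; with |DT| = 23.8, T = D + 23.8·(cos 52.00°, sin 52.00°) = (55.42, 35.31). The perpendicularity gives TW at right angles to DT; with |TW| = 21.0 on the left of DT, W = T + 21.0·(-0.7880, 0.6157) = (38.87, 48.24). Then cos ∠TWD = WT·WD / (|WT||WD|), giving 48.58°.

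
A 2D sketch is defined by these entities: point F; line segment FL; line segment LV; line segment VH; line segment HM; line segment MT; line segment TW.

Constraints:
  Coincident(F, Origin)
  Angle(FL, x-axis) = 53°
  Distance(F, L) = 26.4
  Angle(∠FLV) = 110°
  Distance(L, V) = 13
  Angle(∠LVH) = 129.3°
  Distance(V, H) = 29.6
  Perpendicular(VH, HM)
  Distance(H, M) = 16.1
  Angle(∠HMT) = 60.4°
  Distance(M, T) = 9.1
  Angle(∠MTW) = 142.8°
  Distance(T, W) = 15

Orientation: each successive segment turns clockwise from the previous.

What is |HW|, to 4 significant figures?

13.99

F is at the origin; FL runs at 53.0° with length 26.4, so L = (15.89, 21.08). ∠FLV = 110.0° gives LV at -17.00° from the x-axis; with |LV| = 13.0, V = (28.32, 17.28). ∠LVH = 129.3° gives VH at -67.70° from the x-axis; with |VH| = 29.6, H = (39.55, -10.10). VH is perpendicular to HM, so HM runs at -157.7°; with |HM| = 16.1, M = (24.66, -16.21). ∠HMT = 60.4° gives MT at 82.70° from the x-axis; with |MT| = 9.1, T = (25.81, -7.186). ∠MTW = 142.8° gives TW at 45.50° from the x-axis; with |TW| = 15.0, W = (36.33, 3.513). Then |HW| = |W − H| = 13.99.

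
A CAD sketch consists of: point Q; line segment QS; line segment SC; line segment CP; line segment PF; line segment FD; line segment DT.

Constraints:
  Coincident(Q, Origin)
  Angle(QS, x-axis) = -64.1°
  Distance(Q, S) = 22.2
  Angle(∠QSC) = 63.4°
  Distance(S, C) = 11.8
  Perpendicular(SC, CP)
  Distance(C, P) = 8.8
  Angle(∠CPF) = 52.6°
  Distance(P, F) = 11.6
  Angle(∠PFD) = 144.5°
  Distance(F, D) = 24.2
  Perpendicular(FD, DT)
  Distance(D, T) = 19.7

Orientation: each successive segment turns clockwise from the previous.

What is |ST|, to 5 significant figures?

30.701

∠PFD = 144.5° gives FD at -73.600° from the x-axis; with |FD| = 24.2, D = (13.966, -41.400). The perpendicularity gives DT at right angles to FD, so DT runs at -163.60°; with |DT| = 19.7, T = (-4.9320, -46.962). Then |ST| = |T − S| = 30.701.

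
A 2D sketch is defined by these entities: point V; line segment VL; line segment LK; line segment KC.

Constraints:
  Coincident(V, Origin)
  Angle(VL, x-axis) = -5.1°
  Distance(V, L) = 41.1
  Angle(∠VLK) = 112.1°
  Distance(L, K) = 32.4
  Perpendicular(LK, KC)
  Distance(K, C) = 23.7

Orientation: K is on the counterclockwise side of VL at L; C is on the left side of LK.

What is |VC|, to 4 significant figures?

49.98

V is at the origin; VL runs at -5.1° with length 41.1, so L = 41.1·(cos -5.1°, sin -5.1°) = (40.94, -3.654). ∠VLK = 112.1°, so LK runs at -5.1° + (180° − 112.1°) = 62.80° from the x-axis; with |LK| = 32.4, K = L + 32.4·(cos 62.80°, sin 62.80°) = (55.75, 25.16). The perpendicularity gives KC at right angles to LK; with |KC| = 23.7 on the left of LK, C = K + 23.7·(-0.8894, 0.4571) = (34.67, 36.00). Then |VC| = |C − V| = 49.98.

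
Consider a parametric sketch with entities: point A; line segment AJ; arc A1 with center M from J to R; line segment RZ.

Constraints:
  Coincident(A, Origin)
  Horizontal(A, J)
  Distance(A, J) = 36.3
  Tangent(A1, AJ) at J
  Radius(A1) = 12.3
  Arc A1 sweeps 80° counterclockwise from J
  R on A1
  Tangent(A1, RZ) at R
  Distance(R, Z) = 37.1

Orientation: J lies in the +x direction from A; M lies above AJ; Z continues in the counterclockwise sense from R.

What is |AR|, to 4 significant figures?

49.47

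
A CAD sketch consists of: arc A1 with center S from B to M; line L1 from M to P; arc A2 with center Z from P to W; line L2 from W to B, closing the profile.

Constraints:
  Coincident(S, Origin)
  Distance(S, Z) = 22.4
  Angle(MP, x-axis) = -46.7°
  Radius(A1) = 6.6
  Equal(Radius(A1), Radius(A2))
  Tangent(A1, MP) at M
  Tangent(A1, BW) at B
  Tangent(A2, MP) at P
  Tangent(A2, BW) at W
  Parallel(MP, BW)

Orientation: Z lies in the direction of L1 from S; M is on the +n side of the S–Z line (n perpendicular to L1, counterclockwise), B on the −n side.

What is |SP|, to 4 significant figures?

23.35

Tangency of A1 to both parallel lines with radius 6.6 puts M and B at S ± 6.6·n: M = (4.803, 4.526), B = (-4.803, -4.526). Equal radii place P and W the same way about Z: P = Z + 6.6·n = (20.17, -11.78), W = Z − 6.6·n = (10.56, -20.83). Then |SP| = |P − S| = 23.35.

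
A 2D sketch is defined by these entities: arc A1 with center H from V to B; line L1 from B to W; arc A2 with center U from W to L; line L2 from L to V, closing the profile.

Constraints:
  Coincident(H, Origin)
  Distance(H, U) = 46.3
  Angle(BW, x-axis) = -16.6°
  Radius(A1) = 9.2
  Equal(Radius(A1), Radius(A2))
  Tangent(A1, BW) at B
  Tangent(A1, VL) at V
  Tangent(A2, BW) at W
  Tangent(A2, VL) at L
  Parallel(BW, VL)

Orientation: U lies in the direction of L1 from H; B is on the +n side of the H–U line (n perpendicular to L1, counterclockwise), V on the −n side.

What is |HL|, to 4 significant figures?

47.21

The slot axis is L1's direction at -16.6°, so u = (cos -16.6°, sin -16.6°) = (0.9583, -0.2857) and n = (−sin -16.6°, cos -16.6°) = (0.2857, 0.9583). H is at the origin and U lies 46.3 along u from H, so U = 46.3·u = (44.37, -13.23). Tangency of A1 to both parallel lines with radius 9.2 puts B and V at H ± 9.2·n: B = (2.628, 8.817), V = (-2.628, -8.817). Equal radii place W and L the same way about U: W = U + 9.2·n = (47.00, -4.411), L = U − 9.2·n = (41.74, -22.04). Then |HL| = |L − H| = 47.21.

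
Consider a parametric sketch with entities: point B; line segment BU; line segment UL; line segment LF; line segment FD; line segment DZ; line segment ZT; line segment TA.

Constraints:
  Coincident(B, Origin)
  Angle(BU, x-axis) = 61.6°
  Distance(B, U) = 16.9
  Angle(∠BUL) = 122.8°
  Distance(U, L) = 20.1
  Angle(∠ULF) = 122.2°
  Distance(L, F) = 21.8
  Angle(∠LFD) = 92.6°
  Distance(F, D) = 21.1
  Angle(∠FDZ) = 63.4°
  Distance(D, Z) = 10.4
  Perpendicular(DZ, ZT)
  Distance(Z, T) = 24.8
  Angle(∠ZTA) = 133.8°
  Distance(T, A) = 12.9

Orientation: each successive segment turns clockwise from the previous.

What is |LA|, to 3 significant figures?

36.9

B is at the origin; BU runs at 61.6° with length 16.9, so U = (8.04, 14.9). ∠BUL = 122.8° gives UL at 4.40° from the x-axis; with |UL| = 20.1, L = (28.1, 16.4). ∠ULF = 122.2° gives LF at -53.4° from the x-axis; with |LF| = 21.8, F = (41.1, -1.09). ∠LFD = 92.6° gives FD at -141° from the x-axis; with |FD| = 21.1, D = (24.7, -14.4). ∠FDZ = 63.4° gives DZ at 103° from the x-axis; with |DZ| = 10.4, Z = (22.5, -4.28). DZ ⟂ ZT, so ZT runs at 12.6°; with |ZT| = 24.8, T = (46.7, 1.13). ∠ZTA = 133.8° gives TA at -33.6° from the x-axis; with |TA| = 12.9, A = (57.4, -6.01). Then |LA| = |A − L| = 36.9.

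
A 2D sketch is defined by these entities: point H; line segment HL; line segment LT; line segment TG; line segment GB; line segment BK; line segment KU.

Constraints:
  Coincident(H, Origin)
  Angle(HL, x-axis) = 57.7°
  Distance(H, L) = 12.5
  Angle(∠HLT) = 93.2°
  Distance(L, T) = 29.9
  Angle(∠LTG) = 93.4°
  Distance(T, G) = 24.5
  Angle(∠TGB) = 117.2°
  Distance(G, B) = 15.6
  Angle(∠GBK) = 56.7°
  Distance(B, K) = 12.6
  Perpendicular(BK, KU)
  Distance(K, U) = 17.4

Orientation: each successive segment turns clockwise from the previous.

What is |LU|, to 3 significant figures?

41.4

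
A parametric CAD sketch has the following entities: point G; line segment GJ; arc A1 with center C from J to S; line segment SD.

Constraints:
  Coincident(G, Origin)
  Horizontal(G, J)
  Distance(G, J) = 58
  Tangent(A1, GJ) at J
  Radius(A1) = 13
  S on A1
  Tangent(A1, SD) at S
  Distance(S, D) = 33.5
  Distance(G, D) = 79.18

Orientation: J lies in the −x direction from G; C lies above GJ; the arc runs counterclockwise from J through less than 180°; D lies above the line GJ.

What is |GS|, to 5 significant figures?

50.352

G is at the origin; G and J share the same y with |GJ| = 58.0 and J on the −x side, so J = (-58.000, 0.0000). A1 meets GJ tangentially, so CJ is at right angles to GJ, so C = J + (0, 13) = (-58.000, 13.000). Since CS ⟂ SD (tangency), |CD| = √(13.0² + 33.5²) = 35.934 regardless of where S sits on A1. So D lies on both circle(G, 79.18) and circle(C, 35.934); the above-GJ intersection is D = (-62.467, 48.655). S is the foot of the tangent from D: S = (-46.559, 19.173).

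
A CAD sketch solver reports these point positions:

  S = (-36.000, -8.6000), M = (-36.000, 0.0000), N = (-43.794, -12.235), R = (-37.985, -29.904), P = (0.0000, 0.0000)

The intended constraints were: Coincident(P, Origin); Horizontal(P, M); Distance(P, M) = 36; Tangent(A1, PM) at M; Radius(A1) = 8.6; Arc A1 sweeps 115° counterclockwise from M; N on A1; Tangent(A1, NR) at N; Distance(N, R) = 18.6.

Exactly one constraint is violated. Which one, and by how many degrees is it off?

Tangent(A1, NR) at N — off by 6.80°.

P = (0.00, 0.00) ✓; P.y = 0.00, M.y = 0.00 ✓; |PM| = 36.00 ✓; ∠(SM, MP) = 90.00° ✓; |SM| = 8.600 ✓; bearing(S→N) − bearing(S→M) = 115.0° ✓; |SN| = 8.600 ✓; ∠(SN, NR) = 96.80° ✗; |NR| = 18.60 ✓.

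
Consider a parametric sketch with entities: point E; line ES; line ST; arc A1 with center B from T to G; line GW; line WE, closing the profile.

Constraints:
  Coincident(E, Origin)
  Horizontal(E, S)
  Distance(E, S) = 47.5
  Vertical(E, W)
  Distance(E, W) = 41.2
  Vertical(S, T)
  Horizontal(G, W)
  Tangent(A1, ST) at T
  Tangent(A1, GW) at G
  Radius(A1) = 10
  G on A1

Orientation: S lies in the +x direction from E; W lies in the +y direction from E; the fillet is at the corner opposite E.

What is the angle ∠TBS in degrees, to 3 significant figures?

72.2°

E is at the origin; E and S share the same y with |ES| = 47.5 and S on the +x side, so S = (47.5, 0.00). E and W share the same x with |EW| = 41.2 and W on the +y side, so W = (0.00, 41.2). The virtual corner opposite E is at (47.5, 41.2). A1 meets ST tangentially, so BT is at right angles to ST and A1 meets GW tangentially, so BG is at right angles to GW, with radius 10.0, so the center B sits 10.0 in from both sides at B = (37.5, 31.2). That places the tangent points at T = (47.5, 31.2) on ST and G = (37.5, 41.2) on GW. Then cos ∠TBS = BT·BS / (|BT||BS|), giving 72.2°.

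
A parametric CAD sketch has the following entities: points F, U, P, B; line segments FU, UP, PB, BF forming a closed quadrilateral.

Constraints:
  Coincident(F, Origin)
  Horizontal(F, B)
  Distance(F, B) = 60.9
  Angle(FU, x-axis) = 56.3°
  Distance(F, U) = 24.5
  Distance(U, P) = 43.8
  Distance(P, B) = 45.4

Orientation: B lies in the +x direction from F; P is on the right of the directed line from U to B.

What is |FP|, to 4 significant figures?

31.30

Checks: |UP| = 43.80 ✓; |PB| = 45.40 ✓.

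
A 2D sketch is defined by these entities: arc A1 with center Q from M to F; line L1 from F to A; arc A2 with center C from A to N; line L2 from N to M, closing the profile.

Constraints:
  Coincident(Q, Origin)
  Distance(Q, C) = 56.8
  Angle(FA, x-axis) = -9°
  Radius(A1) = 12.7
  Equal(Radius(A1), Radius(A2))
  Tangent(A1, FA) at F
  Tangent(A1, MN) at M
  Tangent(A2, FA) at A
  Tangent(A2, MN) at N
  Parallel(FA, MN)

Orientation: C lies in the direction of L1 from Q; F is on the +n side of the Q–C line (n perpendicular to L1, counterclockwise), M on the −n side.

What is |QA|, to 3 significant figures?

58.2

The slot axis is L1's direction at -9.0°, so u = (cos -9.0°, sin -9.0°) = (0.988, -0.156) and n = (−sin -9.0°, cos -9.0°) = (0.156, 0.988). Q is at the origin and C lies 56.8 along u from Q, so C = 56.8·u = (56.1, -8.89). Tangency of A1 to both parallel lines with radius 12.7 puts F and M at Q ± 12.7·n: F = (1.99, 12.5), M = (-1.99, -12.5). Equal radii place A and N the same way about C: A = C + 12.7·n = (58.1, 3.66), N = C − 12.7·n = (54.1, -21.4). Then |QA| = |A − Q| = 58.2.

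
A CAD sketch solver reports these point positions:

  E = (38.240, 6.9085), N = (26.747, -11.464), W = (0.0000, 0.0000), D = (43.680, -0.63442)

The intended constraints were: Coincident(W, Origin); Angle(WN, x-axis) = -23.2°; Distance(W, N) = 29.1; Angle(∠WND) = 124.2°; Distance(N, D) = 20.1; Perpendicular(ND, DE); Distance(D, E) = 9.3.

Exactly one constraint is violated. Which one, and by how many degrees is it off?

Perpendicular(ND, DE) — off by 3.20°.

W = (0.00, 0.00) ✓; WN at -23.20° ✓; |WN| = 29.10 ✓; ∠WND = 124.2° ✓; |ND| = 20.10 ✓; ∠(ND, DE) = 93.20° ✗; |DE| = 9.300 ✓.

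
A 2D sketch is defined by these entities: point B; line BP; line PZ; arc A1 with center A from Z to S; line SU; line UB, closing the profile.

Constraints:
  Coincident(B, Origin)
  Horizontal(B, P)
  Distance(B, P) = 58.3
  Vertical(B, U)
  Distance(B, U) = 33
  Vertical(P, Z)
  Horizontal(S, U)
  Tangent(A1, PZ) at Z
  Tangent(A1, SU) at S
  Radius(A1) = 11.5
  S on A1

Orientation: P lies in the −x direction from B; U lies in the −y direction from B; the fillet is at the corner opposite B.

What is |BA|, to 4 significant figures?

51.50

B is at the origin; BP is horizontal with |BP| = 58.3 and P on the −x side, so P = (-58.30, 0.000). B and U share the same x with |BU| = 33.0 and U on the −y side, so U = (0.000, -33.00). The virtual corner opposite B is at (-58.30, -33.00). Tangency of A1 to PZ means the radius AZ is perpendicular to PZ and tangency of A1 to SU means the radius AS is perpendicular to SU, with radius 11.5, so the center A sits 11.5 in from both sides at A = (-46.80, -21.50). Then |BA| = |A − B| = 51.50.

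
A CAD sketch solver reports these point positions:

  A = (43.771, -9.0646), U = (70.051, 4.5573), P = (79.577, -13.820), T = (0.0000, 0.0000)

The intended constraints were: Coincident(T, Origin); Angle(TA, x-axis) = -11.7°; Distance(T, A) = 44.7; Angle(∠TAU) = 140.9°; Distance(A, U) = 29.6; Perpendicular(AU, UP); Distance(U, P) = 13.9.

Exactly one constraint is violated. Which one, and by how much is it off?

Distance(U, P) = 13.9 — off by 6.80.

T = (0.00, 0.00) ✓; TA at -11.70° ✓; |TA| = 44.70 ✓; ∠TAU = 140.9° ✓; |AU| = 29.60 ✓; ∠(AU, UP) = 90.00° ✓; |UP| = 20.70 ✗.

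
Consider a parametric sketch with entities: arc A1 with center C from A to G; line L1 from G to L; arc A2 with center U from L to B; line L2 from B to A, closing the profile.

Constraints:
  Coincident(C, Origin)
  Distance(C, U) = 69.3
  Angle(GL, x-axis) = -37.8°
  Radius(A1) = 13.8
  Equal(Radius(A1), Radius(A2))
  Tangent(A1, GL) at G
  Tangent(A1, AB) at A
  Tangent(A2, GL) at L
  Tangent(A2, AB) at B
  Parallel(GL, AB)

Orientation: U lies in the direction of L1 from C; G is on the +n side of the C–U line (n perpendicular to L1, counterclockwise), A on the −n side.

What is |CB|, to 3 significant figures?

70.7

Tangency of A1 to both parallel lines with radius 13.8 puts G and A at C ± 13.8·n: G = (8.46, 10.9), A = (-8.46, -10.9). Equal radii place L and B the same way about U: L = U + 13.8·n = (63.2, -31.6), B = U − 13.8·n = (46.3, -53.4). Then |CB| = |B − C| = 70.7.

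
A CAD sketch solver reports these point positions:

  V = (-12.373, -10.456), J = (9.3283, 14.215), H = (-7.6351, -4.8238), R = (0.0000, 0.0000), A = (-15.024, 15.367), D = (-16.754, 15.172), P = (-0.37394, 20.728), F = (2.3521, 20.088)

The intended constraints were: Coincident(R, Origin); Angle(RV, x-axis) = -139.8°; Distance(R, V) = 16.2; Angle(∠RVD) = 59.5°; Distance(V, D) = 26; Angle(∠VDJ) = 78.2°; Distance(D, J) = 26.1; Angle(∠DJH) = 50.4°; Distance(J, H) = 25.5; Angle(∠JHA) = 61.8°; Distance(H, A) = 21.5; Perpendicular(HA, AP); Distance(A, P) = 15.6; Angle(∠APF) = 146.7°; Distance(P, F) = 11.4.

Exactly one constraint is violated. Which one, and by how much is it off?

Distance(P, F) = 11.4 — off by 8.60.

R = (0.00, 0.00) ✓; RV at -139.8° ✓; |RV| = 16.20 ✓; ∠RVD = 59.50° ✓; |VD| = 26.00 ✓; ∠VDJ = 78.20° ✓; |DJ| = 26.10 ✓; ∠DJH = 50.40° ✓; |JH| = 25.50 ✓; ∠JHA = 61.80° ✓; |HA| = 21.50 ✓; ∠(HA, AP) = 90.00° ✓; |AP| = 15.60 ✓; ∠APF = 146.7° ✓; |PF| = 2.800 ✗.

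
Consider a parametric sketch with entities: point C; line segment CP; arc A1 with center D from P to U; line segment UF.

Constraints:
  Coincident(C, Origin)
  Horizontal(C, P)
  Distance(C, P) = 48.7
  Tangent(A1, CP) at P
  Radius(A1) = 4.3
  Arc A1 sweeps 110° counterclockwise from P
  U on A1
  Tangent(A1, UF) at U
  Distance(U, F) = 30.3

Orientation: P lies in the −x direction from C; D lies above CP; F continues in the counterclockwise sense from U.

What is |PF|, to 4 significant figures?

34.82

C is at the origin; CP is horizontal with |CP| = 48.7 and P on the −x side, so P = (-48.70, 0.000). Since A1 is tangent to CP there, DP ⟂ CP, so D = P + (0, 4.3) = (-48.70, 4.300). On A1, P sits at bearing -90° from D; a 110° counterclockwise sweep puts U at bearing 20°, so U = D + 4.3·(cos 20°, sin 20°) = (-44.66, 5.771). Tangency of A1 to UF means the radius DU is perpendicular to UF, so UF runs along (−sin 20°, cos 20°); with |UF| = 30.3, F = (-55.02, 34.24). Then |PF| = |F − P| = 34.82.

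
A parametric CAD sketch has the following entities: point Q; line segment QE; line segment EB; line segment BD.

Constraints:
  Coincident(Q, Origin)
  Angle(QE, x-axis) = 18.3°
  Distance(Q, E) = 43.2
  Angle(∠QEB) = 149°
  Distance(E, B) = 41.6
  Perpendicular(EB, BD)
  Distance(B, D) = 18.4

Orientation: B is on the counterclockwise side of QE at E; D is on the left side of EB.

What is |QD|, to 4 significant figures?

78.72

∠QEB = 149.0°, so EB runs at 18.3° + (180° − 149.0°) = 49.30° from the x-axis; with |EB| = 41.6, B = E + 41.6·(cos 49.30°, sin 49.30°) = (68.14, 45.10). EB ⟂ BD; with |BD| = 18.4 on the left of EB, D = B + 18.4·(-0.7581, 0.6521) = (54.19, 57.10). Then |QD| = |D − Q| = 78.72.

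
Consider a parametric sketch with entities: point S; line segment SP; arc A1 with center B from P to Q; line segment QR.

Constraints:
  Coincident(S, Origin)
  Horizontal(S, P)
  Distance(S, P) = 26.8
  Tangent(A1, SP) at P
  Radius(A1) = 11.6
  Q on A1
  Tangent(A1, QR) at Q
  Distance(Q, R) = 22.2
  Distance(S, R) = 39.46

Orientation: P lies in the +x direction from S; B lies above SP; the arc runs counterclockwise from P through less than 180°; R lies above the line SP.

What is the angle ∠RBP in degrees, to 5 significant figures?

159.61°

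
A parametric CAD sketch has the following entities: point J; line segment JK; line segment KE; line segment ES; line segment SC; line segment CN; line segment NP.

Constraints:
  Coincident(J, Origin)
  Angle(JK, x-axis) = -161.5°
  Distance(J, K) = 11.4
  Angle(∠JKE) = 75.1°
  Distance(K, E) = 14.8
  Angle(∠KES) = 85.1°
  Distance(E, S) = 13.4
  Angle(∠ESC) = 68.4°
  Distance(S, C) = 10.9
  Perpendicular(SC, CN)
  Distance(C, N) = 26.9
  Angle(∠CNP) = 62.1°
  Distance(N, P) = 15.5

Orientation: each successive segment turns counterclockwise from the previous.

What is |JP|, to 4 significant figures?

26.07

The perpendicularity gives CN at right angles to SC, so CN runs at -120.1°; with |CN| = 26.9, N = (-15.07, -25.47). ∠CNP = 62.1° gives NP at -2.200° from the x-axis; with |NP| = 15.5, P = (0.4200, -26.07). Then |JP| = |P − J| = 26.07.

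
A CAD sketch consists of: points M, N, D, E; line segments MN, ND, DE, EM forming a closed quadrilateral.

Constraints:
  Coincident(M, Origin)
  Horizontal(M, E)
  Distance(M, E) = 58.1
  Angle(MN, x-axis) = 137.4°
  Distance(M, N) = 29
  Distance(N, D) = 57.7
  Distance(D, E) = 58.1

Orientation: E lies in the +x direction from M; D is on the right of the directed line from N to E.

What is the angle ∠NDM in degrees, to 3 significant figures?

15.4°

M is at the origin; ME is horizontal with |ME| = 58.1 and E in +x, so E = (58.1, 0). MN runs at 137.4° with |MN| = 29.0, so N = (-21.3, 19.6). D is determined by |ND| = 57.7 and |DE| = 58.1 together: it lies at the intersection of circle(N, 57.7) and circle(E, 58.1). With |NE| = 81.8, the foot of the radical line on NE is 40.6 from N and the perpendicular offset is √(57.7² − 40.6²) = 41.0. Taking the right-of-NE solution: D = (8.28, -29.9).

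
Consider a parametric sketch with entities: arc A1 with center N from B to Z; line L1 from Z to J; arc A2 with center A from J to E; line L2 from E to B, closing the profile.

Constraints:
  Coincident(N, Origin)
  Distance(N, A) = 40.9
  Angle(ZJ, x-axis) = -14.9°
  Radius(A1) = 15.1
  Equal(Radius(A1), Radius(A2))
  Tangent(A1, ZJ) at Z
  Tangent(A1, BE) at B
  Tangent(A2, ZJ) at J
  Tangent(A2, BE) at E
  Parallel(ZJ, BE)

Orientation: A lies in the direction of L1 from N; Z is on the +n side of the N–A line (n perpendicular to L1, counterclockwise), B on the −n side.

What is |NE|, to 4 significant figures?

43.60

Tangency of A1 to both parallel lines with radius 15.1 puts Z and B at N ± 15.1·n: Z = (3.883, 14.59), B = (-3.883, -14.59). Equal radii place J and E the same way about A: J = A + 15.1·n = (43.41, 4.076), E = A − 15.1·n = (35.64, -25.11). Then |NE| = |E − N| = 43.60.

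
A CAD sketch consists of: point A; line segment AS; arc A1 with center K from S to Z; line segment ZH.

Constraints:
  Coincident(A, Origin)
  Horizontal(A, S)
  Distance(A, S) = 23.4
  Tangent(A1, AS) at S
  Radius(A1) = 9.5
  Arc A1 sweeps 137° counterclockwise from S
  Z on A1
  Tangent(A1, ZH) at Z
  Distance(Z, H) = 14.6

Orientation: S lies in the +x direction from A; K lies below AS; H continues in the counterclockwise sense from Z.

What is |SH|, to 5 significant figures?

26.737

A is at the origin; AS is horizontal with |AS| = 23.4 and S on the +x side, so S = (23.400, 0.0000). Since A1 is tangent to AS there, KS ⟂ AS, so K = S + (0, -9.5) = (23.400, -9.5000). On A1, S sits at bearing 90° from K; a 137° counterclockwise sweep puts Z at bearing 227°, so Z = K + 9.5·(cos 227°, sin 227°) = (16.921, -16.448). Tangency of A1 to ZH means the radius KZ is perpendicular to ZH, so ZH runs along (−sin 227°, cos 227°); with |ZH| = 14.6, H = (27.599, -26.405). Then |SH| = |H − S| = 26.737.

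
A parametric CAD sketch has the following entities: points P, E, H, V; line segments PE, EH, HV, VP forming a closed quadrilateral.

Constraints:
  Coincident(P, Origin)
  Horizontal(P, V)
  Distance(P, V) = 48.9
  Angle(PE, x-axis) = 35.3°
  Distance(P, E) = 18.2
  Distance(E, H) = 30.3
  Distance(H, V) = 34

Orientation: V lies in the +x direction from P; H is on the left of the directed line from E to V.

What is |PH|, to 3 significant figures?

48.4

P is at the origin; P and V share the same y with |PV| = 48.9 and V in +x, so V = (48.9, 0). PE runs at 35.3° with |PE| = 18.2, so E = (14.9, 10.5). H is determined by |EH| = 30.3 and |HV| = 34.0 together: it lies at the intersection of circle(E, 30.3) and circle(V, 34.0). With |EV| = 35.6, the foot of the radical line on EV is 14.5 from E and the perpendicular offset is √(30.3² − 14.5²) = 26.6. Taking the left-of-EV solution: H = (36.5, 31.7).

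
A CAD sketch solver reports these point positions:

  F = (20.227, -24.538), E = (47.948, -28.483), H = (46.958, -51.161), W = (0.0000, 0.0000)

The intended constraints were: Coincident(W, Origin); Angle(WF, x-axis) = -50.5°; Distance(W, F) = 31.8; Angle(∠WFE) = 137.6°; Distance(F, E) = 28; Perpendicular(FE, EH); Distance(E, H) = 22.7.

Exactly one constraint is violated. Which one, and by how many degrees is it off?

Perpendicular(FE, EH) — off by 5.60°.

W = (0.00, 0.00) ✓; WF at -50.50° ✓; |WF| = 31.80 ✓; ∠WFE = 137.6° ✓; |FE| = 28.00 ✓; ∠(FE, EH) = 84.40° ✗; |EH| = 22.70 ✓.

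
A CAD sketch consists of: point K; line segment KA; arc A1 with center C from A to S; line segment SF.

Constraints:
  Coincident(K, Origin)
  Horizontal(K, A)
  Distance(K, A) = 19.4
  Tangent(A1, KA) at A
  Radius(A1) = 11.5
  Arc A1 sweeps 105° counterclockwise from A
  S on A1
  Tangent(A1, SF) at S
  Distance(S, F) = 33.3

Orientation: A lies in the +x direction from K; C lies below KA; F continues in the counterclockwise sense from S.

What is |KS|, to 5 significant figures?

16.683

K is at the origin; KA is horizontal with |KA| = 19.4 and A on the +x side, so A = (19.400, 0.0000). Tangency of A1 to KA means the radius CA is perpendicular to KA, so C = A + (0, -11.5) = (19.400, -11.500). On A1, A sits at bearing 90° from C; a 105° counterclockwise sweep puts S at bearing 195°, so S = C + 11.5·(cos 195°, sin 195°) = (8.2919, -14.476). Then |KS| = |S − K| = 16.683.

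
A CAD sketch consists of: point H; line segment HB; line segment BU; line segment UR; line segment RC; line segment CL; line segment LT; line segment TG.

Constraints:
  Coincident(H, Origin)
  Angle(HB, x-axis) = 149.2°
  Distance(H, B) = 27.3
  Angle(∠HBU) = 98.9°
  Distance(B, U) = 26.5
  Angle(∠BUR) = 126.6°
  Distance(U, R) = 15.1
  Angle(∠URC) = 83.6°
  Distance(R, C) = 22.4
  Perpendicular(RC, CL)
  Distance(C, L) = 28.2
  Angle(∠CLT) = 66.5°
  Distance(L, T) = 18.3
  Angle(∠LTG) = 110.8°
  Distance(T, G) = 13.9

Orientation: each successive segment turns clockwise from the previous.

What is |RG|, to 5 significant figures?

9.4129

H is at the origin; HB runs at 149.2° with length 27.3, so B = (-23.450, 13.979). ∠HBU = 98.9° gives BU at 68.100° from the x-axis; with |BU| = 26.5, U = (-13.565, 38.566). ∠BUR = 126.6° gives UR at 14.700° from the x-axis; with |UR| = 15.1, R = (1.0403, 42.398). ∠URC = 83.6° gives RC at -81.700° from the x-axis; with |RC| = 22.4, C = (4.2739, 20.233). RC is perpendicular to CL, so CL runs at -171.70°; with |CL| = 28.2, L = (-23.631, 16.162). ∠CLT = 66.5° gives LT at 74.800° from the x-axis; with |LT| = 18.3, T = (-18.833, 33.822). ∠LTG = 110.8° gives TG at 5.6000° from the x-axis; with |TG| = 13.9, G = (-4.9990, 35.178). Then |RG| = |G − R| = 9.4129.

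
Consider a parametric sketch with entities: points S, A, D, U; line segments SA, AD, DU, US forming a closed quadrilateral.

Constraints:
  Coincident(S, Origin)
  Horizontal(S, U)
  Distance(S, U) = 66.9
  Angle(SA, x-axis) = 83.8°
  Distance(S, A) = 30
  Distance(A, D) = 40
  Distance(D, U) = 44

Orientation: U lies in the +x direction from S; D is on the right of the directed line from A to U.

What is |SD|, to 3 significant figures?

23.7

S is at the origin; S and U share the same y with |SU| = 66.9 and U in +x, so U = (66.9, 0). SA runs at 83.8° with |SA| = 30.0, so A = (3.24, 29.8). D is determined by |AD| = 40.0 and |DU| = 44.0 together: it lies at the intersection of circle(A, 40.0) and circle(U, 44.0). With |AU| = 70.3, the foot of the radical line on AU is 32.8 from A and the perpendicular offset is √(40.0² − 32.8²) = 23.0. Taking the right-of-AU solution: D = (23.2, -4.86).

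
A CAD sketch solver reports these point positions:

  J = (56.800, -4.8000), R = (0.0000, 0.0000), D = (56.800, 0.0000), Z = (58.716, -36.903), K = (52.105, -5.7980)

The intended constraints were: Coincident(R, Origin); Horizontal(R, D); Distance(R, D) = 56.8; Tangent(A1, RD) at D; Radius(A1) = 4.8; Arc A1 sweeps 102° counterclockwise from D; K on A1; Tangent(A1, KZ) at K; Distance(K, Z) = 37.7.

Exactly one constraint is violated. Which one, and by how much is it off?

Distance(K, Z) = 37.7 — off by 5.90.

R = (0.00, 0.00) ✓; R.y = 0.00, D.y = 0.00 ✓; |RD| = 56.80 ✓; ∠(JD, DR) = 90.00° ✓; |JD| = 4.800 ✓; bearing(J→K) − bearing(J→D) = 102.0° ✓; |JK| = 4.800 ✓; ∠(JK, KZ) = 90.00° ✓; |KZ| = 31.80 ✗.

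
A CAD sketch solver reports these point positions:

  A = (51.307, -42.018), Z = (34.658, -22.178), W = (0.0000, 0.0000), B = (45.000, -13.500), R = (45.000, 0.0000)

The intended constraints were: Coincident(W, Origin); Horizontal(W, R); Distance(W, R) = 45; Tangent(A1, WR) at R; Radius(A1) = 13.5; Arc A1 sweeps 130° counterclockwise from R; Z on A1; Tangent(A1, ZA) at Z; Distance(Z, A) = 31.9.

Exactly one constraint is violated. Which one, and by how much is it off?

Distance(Z, A) = 31.9 — off by 6.00.

W = (0.00, 0.00) ✓; W.y = 0.00, R.y = 0.00 ✓; |WR| = 45.00 ✓; ∠(BR, RW) = 90.00° ✓; |BR| = 13.50 ✓; bearing(B→Z) − bearing(B→R) = 130.0° ✓; |BZ| = 13.50 ✓; ∠(BZ, ZA) = 90.00° ✓; |ZA| = 25.90 ✗.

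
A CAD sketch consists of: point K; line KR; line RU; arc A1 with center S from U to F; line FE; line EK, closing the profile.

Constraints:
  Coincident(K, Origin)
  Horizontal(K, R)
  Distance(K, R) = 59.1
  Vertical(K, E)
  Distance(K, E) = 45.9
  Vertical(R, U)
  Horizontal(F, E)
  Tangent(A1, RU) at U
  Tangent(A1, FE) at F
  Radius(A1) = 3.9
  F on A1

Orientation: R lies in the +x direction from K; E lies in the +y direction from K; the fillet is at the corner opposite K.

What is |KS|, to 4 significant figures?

69.36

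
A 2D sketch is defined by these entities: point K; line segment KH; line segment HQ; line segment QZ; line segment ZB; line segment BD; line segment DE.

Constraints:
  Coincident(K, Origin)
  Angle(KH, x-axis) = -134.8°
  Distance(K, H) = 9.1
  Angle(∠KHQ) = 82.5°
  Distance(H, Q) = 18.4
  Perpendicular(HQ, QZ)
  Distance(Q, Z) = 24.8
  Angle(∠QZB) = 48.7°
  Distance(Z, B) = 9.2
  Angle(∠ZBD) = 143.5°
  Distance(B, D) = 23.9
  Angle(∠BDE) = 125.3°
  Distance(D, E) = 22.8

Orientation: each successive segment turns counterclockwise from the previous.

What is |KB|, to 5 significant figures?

14.153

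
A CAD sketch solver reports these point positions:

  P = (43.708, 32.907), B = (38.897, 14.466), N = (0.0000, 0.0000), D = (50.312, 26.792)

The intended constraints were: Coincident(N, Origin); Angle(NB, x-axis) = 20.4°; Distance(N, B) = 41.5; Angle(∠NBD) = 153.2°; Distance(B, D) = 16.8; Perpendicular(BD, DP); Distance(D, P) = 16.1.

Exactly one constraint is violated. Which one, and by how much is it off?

Distance(D, P) = 16.1 — off by 7.10.

N = (0.00, 0.00) ✓; NB at 20.40° ✓; |NB| = 41.50 ✓; ∠NBD = 153.2° ✓; |BD| = 16.80 ✓; ∠(BD, DP) = 90.00° ✓; |DP| = 9.000 ✗.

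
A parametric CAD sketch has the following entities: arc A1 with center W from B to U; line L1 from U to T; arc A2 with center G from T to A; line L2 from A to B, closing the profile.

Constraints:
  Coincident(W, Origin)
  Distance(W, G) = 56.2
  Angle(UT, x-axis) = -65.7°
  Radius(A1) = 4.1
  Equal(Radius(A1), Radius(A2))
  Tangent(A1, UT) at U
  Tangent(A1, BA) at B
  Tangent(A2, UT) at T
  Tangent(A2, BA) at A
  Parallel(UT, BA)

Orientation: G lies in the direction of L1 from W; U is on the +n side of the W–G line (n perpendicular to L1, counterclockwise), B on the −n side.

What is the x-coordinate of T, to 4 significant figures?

26.86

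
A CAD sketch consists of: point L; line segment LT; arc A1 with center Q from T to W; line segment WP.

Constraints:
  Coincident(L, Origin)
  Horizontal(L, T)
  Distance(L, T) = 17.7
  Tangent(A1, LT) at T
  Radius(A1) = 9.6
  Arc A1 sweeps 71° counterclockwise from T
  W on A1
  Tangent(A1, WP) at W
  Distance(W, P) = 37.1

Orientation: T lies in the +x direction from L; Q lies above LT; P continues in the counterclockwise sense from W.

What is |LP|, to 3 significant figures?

56.9

On A1, T sits at bearing -90° from Q; a 71° counterclockwise sweep puts W at bearing -19°, so W = Q + 9.6·(cos -19°, sin -19°) = (26.8, 6.47). A1 meets WP tangentially, so QW is at right angles to WP, so WP runs along (−sin -19°, cos -19°); with |WP| = 37.1, P = (38.9, 41.6). Then |LP| = |P − L| = 56.9.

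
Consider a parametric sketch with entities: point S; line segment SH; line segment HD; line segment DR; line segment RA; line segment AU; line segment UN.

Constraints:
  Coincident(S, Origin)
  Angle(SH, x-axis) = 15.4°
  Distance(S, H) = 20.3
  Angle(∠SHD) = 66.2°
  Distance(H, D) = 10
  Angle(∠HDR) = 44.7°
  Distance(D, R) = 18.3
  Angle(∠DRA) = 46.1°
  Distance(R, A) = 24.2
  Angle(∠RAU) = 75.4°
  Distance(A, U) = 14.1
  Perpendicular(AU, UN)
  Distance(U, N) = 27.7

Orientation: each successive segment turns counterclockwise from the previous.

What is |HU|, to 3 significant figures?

13.1

S is at the origin; SH runs at 15.4° with length 20.3, so H = (19.6, 5.39). ∠SHD = 66.2° gives HD at 129° from the x-axis; with |HD| = 10.0, D = (13.3, 13.1). ∠HDR = 44.7° gives DR at -95.5° from the x-axis; with |DR| = 18.3, R = (11.5, -5.08). ∠DRA = 46.1° gives RA at 38.4° from the x-axis; with |RA| = 24.2, A = (30.5, 9.96). ∠RAU = 75.4° gives AU at 143° from the x-axis; with |AU| = 14.1, U = (19.2, 18.4). Then |HU| = |U − H| = 13.1.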